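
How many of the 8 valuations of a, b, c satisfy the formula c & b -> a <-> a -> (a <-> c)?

5

  a      b      c    |  (((c & b) -> a) <-> (a -> (a <-> c)))
 True   True   True  |                   True                
 True   True  False  |                  False                
 True  False   True  |                   True                
 True  False  False  |                  False                
False   True   True  |                  False                
False   True  False  |                   True                
False  False   True  |                   True                
False  False  False  |                   True                
The formula is true on 5 of the 8 rows.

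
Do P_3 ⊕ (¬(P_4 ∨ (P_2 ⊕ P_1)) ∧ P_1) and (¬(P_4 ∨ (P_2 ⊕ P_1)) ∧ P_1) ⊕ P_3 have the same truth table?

P_1  P_2  P_3  P_4  |  φ  ψ
 T    T    T    T   |  T  T
 T    T    T    F   |  F  F
 T    T    F    T   |  F  F
 T    T    F    F   |  T  T
 T    F    T    T   |  T  T
 T    F    T    F   |  T  T
 T    F    F    T   |  F  F
 T    F    F    F   |  F  F
 F    T    T    T   |  T  T
 F    T    T    F   |  T  T
 F    T    F    T   |  F  F
 F    T    F    F   |  F  F
 F    F    T    T   |  T  T
 F    F    T    F   |  T  T
 F    F    F    T   |  F  F
 F    F    F    F   |  F  F
The columns for φ and ψ agree on every row, so they are logically equivalent.

equivalent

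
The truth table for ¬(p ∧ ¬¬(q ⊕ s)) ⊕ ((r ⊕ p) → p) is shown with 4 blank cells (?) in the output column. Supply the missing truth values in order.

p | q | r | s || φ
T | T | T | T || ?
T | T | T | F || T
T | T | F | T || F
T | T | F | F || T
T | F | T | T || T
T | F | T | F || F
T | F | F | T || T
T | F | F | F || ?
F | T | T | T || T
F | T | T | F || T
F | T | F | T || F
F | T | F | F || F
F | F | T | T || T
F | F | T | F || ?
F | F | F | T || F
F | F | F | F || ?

Row p=T, q=T, r=T, s=T: ¬(p ∧ ¬¬(q ⊕ s)) = T, ((r ⊕ p) → p) = T, so the formula = F.
Row p=T, q=F, r=F, s=F: ¬(p ∧ ¬¬(q ⊕ s)) = T, ((r ⊕ p) → p) = T, so the formula = F.
Row p=F, q=F, r=T, s=F: ¬(p ∧ ¬¬(q ⊕ s)) = T, ((r ⊕ p) → p) = F, so the formula = T.
Row p=F, q=F, r=F, s=F: ¬(p ∧ ¬¬(q ⊕ s)) = T, ((r ⊕ p) → p) = T, so the formula = F.

F, F, T, F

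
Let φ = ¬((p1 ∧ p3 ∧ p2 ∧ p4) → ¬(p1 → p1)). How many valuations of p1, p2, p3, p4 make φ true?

  p1  |   p2  |   p3  |   p4  |   φ  
----- | ----- | ----- | ----- | -----
False | False | False | False | False
False | False | False |  True | False
False | False |  True | False | False
False | False |  True |  True | False
False |  True | False | False | False
False |  True | False |  True | False
False |  True |  True | False | False
False |  True |  True |  True | False
 True | False | False | False | False
 True | False | False |  True | False
 True | False |  True | False | False
 True | False |  True |  True | False
 True |  True | False | False | False
 True |  True | False |  True | False
 True |  True |  True | False | False
 True |  True |  True |  True |  True
The formula is true on 1 of the 16 rows.

1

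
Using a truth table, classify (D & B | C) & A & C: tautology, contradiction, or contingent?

A  B  C  D     (((D & B) | C) & A & C)
F  F  F  F                F           
F  F  F  T                F           
F  F  T  F                F           
F  F  T  T                F           
F  T  F  F                F           
F  T  F  T                F           
F  T  T  F                F           
F  T  T  T                F           
T  F  F  F                F           
T  F  F  T                F           
T  F  T  F                T           
T  F  T  T                T           
T  T  F  F                F           
T  T  F  T                F           
T  T  T  F                T           
T  T  T  T                T           
4 of 16 rows are T, so the formula is contingent.

contingent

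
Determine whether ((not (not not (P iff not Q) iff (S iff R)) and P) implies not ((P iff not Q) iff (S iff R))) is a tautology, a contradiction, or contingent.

P | Q | R | S || not Q | (P iff not Q) | not (P iff not Q) | not not (P iff not Q) | (S iff R) | φ
0 | 0 | 0 | 0 ||   1   |       0       |         1         |           0           |     1     | 1
0 | 0 | 0 | 1 ||   1   |       0       |         1         |           0           |     0     | 1
0 | 0 | 1 | 0 ||   1   |       0       |         1         |           0           |     0     | 1
0 | 0 | 1 | 1 ||   1   |       0       |         1         |           0           |     1     | 1
0 | 1 | 0 | 0 ||   0   |       1       |         0         |           1           |     1     | 1
0 | 1 | 0 | 1 ||   0   |       1       |         0         |           1           |     0     | 1
0 | 1 | 1 | 0 ||   0   |       1       |         0         |           1           |     0     | 1
0 | 1 | 1 | 1 ||   0   |       1       |         0         |           1           |     1     | 1
1 | 0 | 0 | 0 ||   1   |       1       |         0         |           1           |     1     | 1
1 | 0 | 0 | 1 ||   1   |       1       |         0         |           1           |     0     | 1
1 | 0 | 1 | 0 ||   1   |       1       |         0         |           1           |     0     | 1
1 | 0 | 1 | 1 ||   1   |       1       |         0         |           1           |     1     | 1
1 | 1 | 0 | 0 ||   0   |       0       |         1         |           0           |     1     | 1
1 | 1 | 0 | 1 ||   0   |       0       |         1         |           0           |     0     | 1
1 | 1 | 1 | 0 ||   0   |       0       |         1         |           0           |     0     | 1
1 | 1 | 1 | 1 ||   0   |       0       |         1         |           0           |     1     | 1
Every row is 1, so the formula is a tautology.

tautology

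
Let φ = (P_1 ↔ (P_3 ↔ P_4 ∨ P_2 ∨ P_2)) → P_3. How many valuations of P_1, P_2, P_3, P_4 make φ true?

P_1  P_2  P_3  P_4  |  (P_4 ∨ P_2 ∨ P_2)  (P_3 ↔ (P_4 ∨ P_2 ∨ P_2))  φ
 F    F    F    F   |          F                      T              T
 F    F    F    T   |          T                      F              F
 F    F    T    F   |          F                      F              T
 F    F    T    T   |          T                      T              T
 F    T    F    F   |          T                      F              F
 F    T    F    T   |          T                      F              F
 F    T    T    F   |          T                      T              T
 F    T    T    T   |          T                      T              T
 T    F    F    F   |          F                      T              F
 T    F    F    T   |          T                      F              T
 T    F    T    F   |          F                      F              T
 T    F    T    T   |          T                      T              T
 T    T    F    F   |          T                      F              T
 T    T    F    T   |          T                      F              T
 T    T    T    F   |          T                      T              T
 T    T    T    T   |          T                      T              T
The formula is true on 12 of the 16 rows.

12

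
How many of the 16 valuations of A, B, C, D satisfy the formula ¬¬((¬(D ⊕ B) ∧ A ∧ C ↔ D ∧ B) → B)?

9

A | B | C | D || φ
T | T | T | T || T
T | T | T | F || T
T | T | F | T || T
T | T | F | F || T
T | F | T | T || F
T | F | T | F || T
T | F | F | T || F
T | F | F | F || F
F | T | T | T || T
F | T | T | F || T
F | T | F | T || T
F | T | F | F || T
F | F | T | T || F
F | F | T | F || F
F | F | F | T || F
F | F | F | F || F
The formula is true on 9 of the 16 rows.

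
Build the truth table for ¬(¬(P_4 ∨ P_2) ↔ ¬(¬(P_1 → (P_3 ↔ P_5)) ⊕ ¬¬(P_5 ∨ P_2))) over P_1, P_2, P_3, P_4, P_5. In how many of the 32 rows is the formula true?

12

P_1 | P_2 | P_3 | P_4 | P_5 || φ
 F  |  F  |  F  |  F  |  F  || F
 F  |  F  |  F  |  F  |  T  || T
 F  |  F  |  F  |  T  |  F  || T
 F  |  F  |  F  |  T  |  T  || F
 F  |  F  |  T  |  F  |  F  || F
 F  |  F  |  T  |  F  |  T  || T
 F  |  F  |  T  |  T  |  F  || T
 F  |  F  |  T  |  T  |  T  || F
 F  |  T  |  F  |  F  |  F  || F
 F  |  T  |  F  |  F  |  T  || F
 F  |  T  |  F  |  T  |  F  || F
 F  |  T  |  F  |  T  |  T  || F
 F  |  T  |  T  |  F  |  F  || F
 F  |  T  |  T  |  F  |  T  || F
 F  |  T  |  T  |  T  |  F  || F
 F  |  T  |  T  |  T  |  T  || F
 T  |  F  |  F  |  F  |  F  || F
 T  |  F  |  F  |  F  |  T  || F
 T  |  F  |  F  |  T  |  F  || T
 T  |  F  |  F  |  T  |  T  || T
 T  |  F  |  T  |  F  |  F  || T
 T  |  F  |  T  |  F  |  T  || T
 T  |  F  |  T  |  T  |  F  || F
 T  |  F  |  T  |  T  |  T  || F
 T  |  T  |  F  |  F  |  F  || F
 T  |  T  |  F  |  F  |  T  || T
 T  |  T  |  F  |  T  |  F  || F
 T  |  T  |  F  |  T  |  T  || T
 T  |  T  |  T  |  F  |  F  || T
 T  |  T  |  T  |  F  |  T  || F
 T  |  T  |  T  |  T  |  F  || T
 T  |  T  |  T  |  T  |  T  || F
The formula is true on 12 of the 32 rows.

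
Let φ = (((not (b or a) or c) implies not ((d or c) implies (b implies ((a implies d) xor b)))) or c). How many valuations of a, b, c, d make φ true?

a  b  c  d  |  (b or a)  not (b or a)  (not (b or a) or c)  (d or c)  (a implies d)  ((a implies d) xor b)  φ
T  T  T  T  |     T           F                 T              T            T                  F            T
T  T  T  F  |     T           F                 T              T            F                  T            T
T  T  F  T  |     T           F                 F              T            T                  F            T
T  T  F  F  |     T           F                 F              F            F                  T            T
T  F  T  T  |     T           F                 T              T            T                  T            T
T  F  T  F  |     T           F                 T              T            F                  F            T
T  F  F  T  |     T           F                 F              T            T                  T            T
T  F  F  F  |     T           F                 F              F            F                  F            T
F  T  T  T  |     T           F                 T              T            T                  F            T
F  T  T  F  |     T           F                 T              T            T                  F            T
F  T  F  T  |     T           F                 F              T            T                  F            T
F  T  F  F  |     T           F                 F              F            T                  F            T
F  F  T  T  |     F           T                 T              T            T                  T            T
F  F  T  F  |     F           T                 T              T            T                  T            T
F  F  F  T  |     F           T                 T              T            T                  T            F
F  F  F  F  |     F           T                 T              F            T                  T            F
The formula is true on 14 of the 16 rows.

14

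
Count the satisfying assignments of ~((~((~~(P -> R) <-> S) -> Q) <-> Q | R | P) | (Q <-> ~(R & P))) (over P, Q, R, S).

5

  P      Q      R      S       (P -> R)  ~(P -> R)  ~~(P -> R)  (~~(P -> R) <-> S)  ((~~(P -> R) <-> S) -> Q)  ~((~~(P -> R) <-> S) -> Q)  (Q | R | P)  (R & P)  ~(R & P)  (Q <-> ~(R & P))    φ  
False  False  False  False       True      False       True           False                    True                      False                False      False     True         False        False
False  False  False   True       True      False       True            True                   False                       True                False      False     True         False         True
False  False   True  False       True      False       True           False                    True                      False                 True      False     True         False         True
False  False   True   True       True      False       True            True                   False                       True                 True      False     True         False        False
False   True  False  False       True      False       True           False                    True                      False                 True      False     True          True        False
False   True  False   True       True      False       True            True                    True                      False                 True      False     True          True        False
False   True   True  False       True      False       True           False                    True                      False                 True      False     True          True        False
False   True   True   True       True      False       True            True                    True                      False                 True      False     True          True        False
 True  False  False  False      False       True      False            True                   False                       True                 True      False     True         False        False
 True  False  False   True      False       True      False           False                    True                      False                 True      False     True         False         True
 True  False   True  False       True      False       True           False                    True                      False                 True       True    False          True        False
 True  False   True   True       True      False       True            True                   False                       True                 True       True    False          True        False
 True   True  False  False      False       True      False            True                    True                      False                 True      False     True          True        False
 True   True  False   True      False       True      False           False                    True                      False                 True      False     True          True        False
 True   True   True  False       True      False       True           False                    True                      False                 True       True    False         False         True
 True   True   True   True       True      False       True            True                    True                      False                 True       True    False         False         True
The formula is true on 5 of the 16 rows.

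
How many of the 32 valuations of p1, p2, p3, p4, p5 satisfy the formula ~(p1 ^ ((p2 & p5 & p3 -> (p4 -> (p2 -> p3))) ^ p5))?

  p1     p2     p3     p4     p5   |    φ  
 True   True   True   True   True  |  False
 True   True   True   True  False  |   True
 True   True   True  False   True  |  False
 True   True   True  False  False  |   True
 True   True  False   True   True  |  False
 True   True  False   True  False  |   True
 True   True  False  False   True  |  False
 True   True  False  False  False  |   True
 True  False   True   True   True  |  False
 True  False   True   True  False  |   True
 True  False   True  False   True  |  False
 True  False   True  False  False  |   True
 True  False  False   True   True  |  False
 True  False  False   True  False  |   True
 True  False  False  False   True  |  False
 True  False  False  False  False  |   True
False   True   True   True   True  |   True
False   True   True   True  False  |  False
False   True   True  False   True  |   True
False   True   True  False  False  |  False
False   True  False   True   True  |   True
False   True  False   True  False  |  False
False   True  False  False   True  |   True
False   True  False  False  False  |  False
False  False   True   True   True  |   True
False  False   True   True  False  |  False
False  False   True  False   True  |   True
False  False   True  False  False  |  False
False  False  False   True   True  |   True
False  False  False   True  False  |  False
False  False  False  False   True  |   True
False  False  False  False  False  |  False
The formula is true on 16 of the 32 rows.

16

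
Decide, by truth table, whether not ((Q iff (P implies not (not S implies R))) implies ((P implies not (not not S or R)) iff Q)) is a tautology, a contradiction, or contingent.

P  Q  R  S  |  φ
1  1  1  1  |  0
1  1  1  0  |  0
1  1  0  1  |  0
1  1  0  0  |  0
1  0  1  1  |  0
1  0  1  0  |  0
1  0  0  1  |  0
1  0  0  0  |  0
0  1  1  1  |  0
0  1  1  0  |  0
0  1  0  1  |  0
0  1  0  0  |  0
0  0  1  1  |  0
0  0  1  0  |  0
0  0  0  1  |  0
0  0  0  0  |  0
Every row is 0, so the formula is a contradiction.

contradiction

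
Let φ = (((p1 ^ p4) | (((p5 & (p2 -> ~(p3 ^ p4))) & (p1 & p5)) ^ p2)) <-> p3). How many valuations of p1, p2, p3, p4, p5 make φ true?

15

p1 | p2 | p3 | p4 | p5 || φ
1  | 1  | 1  | 1  | 1  || 0
1  | 1  | 1  | 1  | 0  || 1
1  | 1  | 1  | 0  | 1  || 1
1  | 1  | 1  | 0  | 0  || 1
1  | 1  | 0  | 1  | 1  || 0
1  | 1  | 0  | 1  | 0  || 0
1  | 1  | 0  | 0  | 1  || 0
1  | 1  | 0  | 0  | 0  || 0
1  | 0  | 1  | 1  | 1  || 1
1  | 0  | 1  | 1  | 0  || 0
1  | 0  | 1  | 0  | 1  || 1
1  | 0  | 1  | 0  | 0  || 1
1  | 0  | 0  | 1  | 1  || 0
1  | 0  | 0  | 1  | 0  || 1
1  | 0  | 0  | 0  | 1  || 0
1  | 0  | 0  | 0  | 0  || 0
0  | 1  | 1  | 1  | 1  || 1
0  | 1  | 1  | 1  | 0  || 1
0  | 1  | 1  | 0  | 1  || 1
0  | 1  | 1  | 0  | 0  || 1
0  | 1  | 0  | 1  | 1  || 0
0  | 1  | 0  | 1  | 0  || 0
0  | 1  | 0  | 0  | 1  || 0
0  | 1  | 0  | 0  | 0  || 0
0  | 0  | 1  | 1  | 1  || 1
0  | 0  | 1  | 1  | 0  || 1
0  | 0  | 1  | 0  | 1  || 0
0  | 0  | 1  | 0  | 0  || 0
0  | 0  | 0  | 1  | 1  || 0
0  | 0  | 0  | 1  | 0  || 0
0  | 0  | 0  | 0  | 1  || 1
0  | 0  | 0  | 0  | 0  || 1
The formula is true on 15 of the 32 rows.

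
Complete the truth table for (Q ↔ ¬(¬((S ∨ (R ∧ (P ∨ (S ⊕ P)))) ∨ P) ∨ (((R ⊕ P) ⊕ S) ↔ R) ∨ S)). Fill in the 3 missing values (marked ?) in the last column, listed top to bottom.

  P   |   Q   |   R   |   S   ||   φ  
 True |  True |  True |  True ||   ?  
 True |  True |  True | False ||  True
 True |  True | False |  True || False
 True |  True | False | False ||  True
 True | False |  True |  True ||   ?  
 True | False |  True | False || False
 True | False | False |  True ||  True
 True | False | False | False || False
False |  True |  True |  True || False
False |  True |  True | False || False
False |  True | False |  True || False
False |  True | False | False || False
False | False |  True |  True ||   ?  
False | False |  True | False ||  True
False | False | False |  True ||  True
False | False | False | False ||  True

Row P=True, Q=True, R=True, S=True: ¬(¬((S ∨ (R ∧ (P ∨ (S ⊕ P)))) ∨ P) ∨ (((R ⊕ P) ⊕ S) ↔ R) ∨ S) = False, so the formula = False.
Row P=True, Q=False, R=True, S=True: ¬(¬((S ∨ (R ∧ (P ∨ (S ⊕ P)))) ∨ P) ∨ (((R ⊕ P) ⊕ S) ↔ R) ∨ S) = False, so the formula = True.
Row P=False, Q=False, R=True, S=True: ¬(¬((S ∨ (R ∧ (P ∨ (S ⊕ P)))) ∨ P) ∨ (((R ⊕ P) ⊕ S) ↔ R) ∨ S) = False, so the formula = True.

False, True, True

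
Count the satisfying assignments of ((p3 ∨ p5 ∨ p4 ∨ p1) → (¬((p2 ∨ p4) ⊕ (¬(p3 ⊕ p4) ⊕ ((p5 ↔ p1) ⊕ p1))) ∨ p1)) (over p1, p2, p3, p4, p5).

25

p1  p2  p3  p4  p5  |  φ
T   T   T   T   T   |  T
T   T   T   T   F   |  T
T   T   T   F   T   |  T
T   T   T   F   F   |  T
T   T   F   T   T   |  T
T   T   F   T   F   |  T
T   T   F   F   T   |  T
T   T   F   F   F   |  T
T   F   T   T   T   |  T
T   F   T   T   F   |  T
T   F   T   F   T   |  T
T   F   T   F   F   |  T
T   F   F   T   T   |  T
T   F   F   T   F   |  T
T   F   F   F   T   |  T
T   F   F   F   F   |  T
F   T   T   T   T   |  T
F   T   T   T   F   |  F
F   T   T   F   T   |  F
F   T   T   F   F   |  T
F   T   F   T   T   |  F
F   T   F   T   F   |  T
F   T   F   F   T   |  T
F   T   F   F   F   |  T
F   F   T   T   T   |  T
F   F   T   T   F   |  F
F   F   T   F   T   |  T
F   F   T   F   F   |  F
F   F   F   T   T   |  F
F   F   F   T   F   |  T
F   F   F   F   T   |  F
F   F   F   F   F   |  T
The formula is true on 25 of the 32 rows.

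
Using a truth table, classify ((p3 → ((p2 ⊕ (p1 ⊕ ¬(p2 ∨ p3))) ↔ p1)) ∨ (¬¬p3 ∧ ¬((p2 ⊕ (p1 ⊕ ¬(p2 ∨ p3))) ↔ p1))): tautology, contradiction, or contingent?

p1 | p2 | p3 || (p2 ∨ p3) | ¬(p2 ∨ p3) | (p1 ⊕ ¬(p2 ∨ p3)) | (p2 ⊕ (p1 ⊕ ¬(p2 ∨ p3))) | ¬p3 | ¬¬p3 | φ
T  | T  | T  ||     T     |     F      |         T         |            F             |  F  |  T   | T
T  | T  | F  ||     T     |     F      |         T         |            F             |  T  |  F   | T
T  | F  | T  ||     T     |     F      |         T         |            T             |  F  |  T   | T
T  | F  | F  ||     F     |     T      |         F         |            F             |  T  |  F   | T
F  | T  | T  ||     T     |     F      |         F         |            T             |  F  |  T   | T
F  | T  | F  ||     T     |     F      |         F         |            T             |  T  |  F   | T
F  | F  | T  ||     T     |     F      |         F         |            F             |  F  |  T   | T
F  | F  | F  ||     F     |     T      |         T         |            T             |  T  |  F   | T
Every row is T, so the formula is a tautology.

tautology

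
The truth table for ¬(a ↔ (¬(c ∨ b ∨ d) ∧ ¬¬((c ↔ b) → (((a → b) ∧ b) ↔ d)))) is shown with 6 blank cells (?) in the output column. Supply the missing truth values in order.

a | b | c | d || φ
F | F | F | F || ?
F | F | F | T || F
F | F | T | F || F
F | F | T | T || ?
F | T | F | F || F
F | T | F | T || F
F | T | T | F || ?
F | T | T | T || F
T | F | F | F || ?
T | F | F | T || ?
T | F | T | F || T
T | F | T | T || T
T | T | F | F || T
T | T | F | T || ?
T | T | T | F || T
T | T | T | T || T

Row a=F, b=F, c=F, d=F: (¬(c ∨ b ∨ d) ∧ ¬¬((c ↔ b) → (((a → b) ∧ b) ↔ d))) = T, (a ↔ (¬(c ∨ b ∨ d) ∧ ¬¬((c ↔ b) → (((a → b) ∧ b) ↔ d)))) = F, so the formula = T.
Row a=F, b=F, c=T, d=T: (¬(c ∨ b ∨ d) ∧ ¬¬((c ↔ b) → (((a → b) ∧ b) ↔ d))) = F, (a ↔ (¬(c ∨ b ∨ d) ∧ ¬¬((c ↔ b) → (((a → b) ∧ b) ↔ d)))) = T, so the formula = F.
Row a=F, b=T, c=T, d=F: (¬(c ∨ b ∨ d) ∧ ¬¬((c ↔ b) → (((a → b) ∧ b) ↔ d))) = F, (a ↔ (¬(c ∨ b ∨ d) ∧ ¬¬((c ↔ b) → (((a → b) ∧ b) ↔ d)))) = T, so the formula = F.
Row a=T, b=F, c=F, d=F: (¬(c ∨ b ∨ d) ∧ ¬¬((c ↔ b) → (((a → b) ∧ b) ↔ d))) = T, (a ↔ (¬(c ∨ b ∨ d) ∧ ¬¬((c ↔ b) → (((a → b) ∧ b) ↔ d)))) = T, so the formula = F.
Row a=T, b=F, c=F, d=T: (¬(c ∨ b ∨ d) ∧ ¬¬((c ↔ b) → (((a → b) ∧ b) ↔ d))) = F, (a ↔ (¬(c ∨ b ∨ d) ∧ ¬¬((c ↔ b) → (((a → b) ∧ b) ↔ d)))) = F, so the formula = T.
Row a=T, b=T, c=F, d=T: (¬(c ∨ b ∨ d) ∧ ¬¬((c ↔ b) → (((a → b) ∧ b) ↔ d))) = F, (a ↔ (¬(c ∨ b ∨ d) ∧ ¬¬((c ↔ b) → (((a → b) ∧ b) ↔ d)))) = F, so the formula = T.

T, F, F, F, T, T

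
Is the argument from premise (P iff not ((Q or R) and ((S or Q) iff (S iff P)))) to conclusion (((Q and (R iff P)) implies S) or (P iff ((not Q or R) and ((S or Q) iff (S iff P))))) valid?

no

P  Q  R  S  |  φ  ψ
T  T  T  T  |  F  T
T  T  T  F  |  T  F
T  T  F  T  |  F  T
T  T  F  F  |  T  T
T  F  T  T  |  F  T
T  F  T  F  |  F  T
T  F  F  T  |  T  T
T  F  F  F  |  T  T
F  T  T  T  |  F  T
F  T  T  F  |  T  T
F  T  F  T  |  F  T
F  T  F  F  |  T  T
F  F  T  T  |  F  T
F  F  T  F  |  F  T
F  F  F  T  |  F  T
F  F  F  F  |  F  T
At P=T, Q=T, R=T, S=F we have φ true but ψ false, so φ does not entail ψ.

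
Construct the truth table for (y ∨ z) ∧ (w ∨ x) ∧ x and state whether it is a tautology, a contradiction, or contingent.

contingent

x  y  z  w  |  ((y ∨ z) ∧ (w ∨ x) ∧ x)
F  F  F  F  |             F           
F  F  F  T  |             F           
F  F  T  F  |             F           
F  F  T  T  |             F           
F  T  F  F  |             F           
F  T  F  T  |             F           
F  T  T  F  |             F           
F  T  T  T  |             F           
T  F  F  F  |             F           
T  F  F  T  |             F           
T  F  T  F  |             T           
T  F  T  T  |             T           
T  T  F  F  |             T           
T  T  F  T  |             T           
T  T  T  F  |             T           
T  T  T  T  |             T           
6 of 16 rows are T, so the formula is contingent.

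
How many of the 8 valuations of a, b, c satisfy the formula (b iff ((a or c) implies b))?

a  b  c  |  (b iff ((a or c) implies b))
0  0  0  |               0              
0  0  1  |               1              
0  1  0  |               1              
0  1  1  |               1              
1  0  0  |               1              
1  0  1  |               1              
1  1  0  |               1              
1  1  1  |               1              
The formula is true on 7 of the 8 rows.

7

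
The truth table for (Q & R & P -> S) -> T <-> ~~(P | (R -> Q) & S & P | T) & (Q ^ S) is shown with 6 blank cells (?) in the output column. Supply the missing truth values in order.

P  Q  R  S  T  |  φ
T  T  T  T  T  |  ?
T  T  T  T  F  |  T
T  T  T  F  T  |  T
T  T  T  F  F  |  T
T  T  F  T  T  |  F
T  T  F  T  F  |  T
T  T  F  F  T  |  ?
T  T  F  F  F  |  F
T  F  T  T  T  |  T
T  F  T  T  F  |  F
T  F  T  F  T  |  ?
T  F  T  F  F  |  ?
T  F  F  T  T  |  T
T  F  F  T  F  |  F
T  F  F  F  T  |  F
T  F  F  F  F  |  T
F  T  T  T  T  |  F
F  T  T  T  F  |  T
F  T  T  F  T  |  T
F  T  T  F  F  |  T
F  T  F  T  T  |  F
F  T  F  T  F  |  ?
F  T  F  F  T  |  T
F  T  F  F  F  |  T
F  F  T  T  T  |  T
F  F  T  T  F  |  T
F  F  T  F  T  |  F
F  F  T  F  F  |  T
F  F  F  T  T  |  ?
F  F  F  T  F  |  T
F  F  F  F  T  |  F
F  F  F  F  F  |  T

Row P=T, Q=T, R=T, S=T, T=T: ((Q & R & P -> S) -> T) = T, (~~(P | (R -> Q) & S & P | T) & (Q ^ S)) = F, so the formula = F.
Row P=T, Q=T, R=F, S=F, T=T: ((Q & R & P -> S) -> T) = T, (~~(P | (R -> Q) & S & P | T) & (Q ^ S)) = T, so the formula = T.
Row P=T, Q=F, R=T, S=F, T=T: ((Q & R & P -> S) -> T) = T, (~~(P | (R -> Q) & S & P | T) & (Q ^ S)) = F, so the formula = F.
Row P=T, Q=F, R=T, S=F, T=F: ((Q & R & P -> S) -> T) = F, (~~(P | (R -> Q) & S & P | T) & (Q ^ S)) = F, so the formula = T.
Row P=F, Q=T, R=F, S=T, T=F: ((Q & R & P -> S) -> T) = F, (~~(P | (R -> Q) & S & P | T) & (Q ^ S)) = F, so the formula = T.
Row P=F, Q=F, R=F, S=T, T=T: ((Q & R & P -> S) -> T) = T, (~~(P | (R -> Q) & S & P | T) & (Q ^ S)) = T, so the formula = T.

F, T, F, T, T, T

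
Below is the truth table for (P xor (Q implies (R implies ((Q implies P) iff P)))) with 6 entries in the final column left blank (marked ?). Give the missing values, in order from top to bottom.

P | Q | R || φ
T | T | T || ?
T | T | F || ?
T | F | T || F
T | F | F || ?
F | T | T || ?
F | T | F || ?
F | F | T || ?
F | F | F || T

F, F, F, T, T, T

Row P=T, Q=T, R=T: (Q implies (R implies ((Q implies P) iff P))) = T, so the formula = F.
Row P=T, Q=T, R=F: (Q implies (R implies ((Q implies P) iff P))) = T, so the formula = F.
Row P=T, Q=F, R=F: (Q implies (R implies ((Q implies P) iff P))) = T, so the formula = F.
Row P=F, Q=T, R=T: (Q implies (R implies ((Q implies P) iff P))) = T, so the formula = T.
Row P=F, Q=T, R=F: (Q implies (R implies ((Q implies P) iff P))) = T, so the formula = T.
Row P=F, Q=F, R=T: (Q implies (R implies ((Q implies P) iff P))) = T, so the formula = T.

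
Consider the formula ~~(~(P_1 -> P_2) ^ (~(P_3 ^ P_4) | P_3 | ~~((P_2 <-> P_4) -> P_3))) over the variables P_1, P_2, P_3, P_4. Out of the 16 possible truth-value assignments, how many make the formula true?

P_1  P_2  P_3  P_4     (P_1 -> P_2)  ~(P_1 -> P_2)  (P_3 ^ P_4)  ~(P_3 ^ P_4)  (~(P_3 ^ P_4) | P_3)  (P_2 <-> P_4)  ((P_2 <-> P_4) -> P_3)  ~((P_2 <-> P_4) -> P_3)  ~~((P_2 <-> P_4) -> P_3)  φ
 1    1    1    1           1              0             0            1                 1                  1                  1                        0                        1              1
 1    1    1    0           1              0             1            0                 1                  0                  1                        0                        1              1
 1    1    0    1           1              0             1            0                 0                  1                  0                        1                        0              0
 1    1    0    0           1              0             0            1                 1                  0                  1                        0                        1              1
 1    0    1    1           0              1             0            1                 1                  0                  1                        0                        1              0
 1    0    1    0           0              1             1            0                 1                  1                  1                        0                        1              0
 1    0    0    1           0              1             1            0                 0                  0                  1                        0                        1              0
 1    0    0    0           0              1             0            1                 1                  1                  0                        1                        0              0
 0    1    1    1           1              0             0            1                 1                  1                  1                        0                        1              1
 0    1    1    0           1              0             1            0                 1                  0                  1                        0                        1              1
 0    1    0    1           1              0             1            0                 0                  1                  0                        1                        0              0
 0    1    0    0           1              0             0            1                 1                  0                  1                        0                        1              1
 0    0    1    1           1              0             0            1                 1                  0                  1                        0                        1              1
 0    0    1    0           1              0             1            0                 1                  1                  1                        0                        1              1
 0    0    0    1           1              0             1            0                 0                  0                  1                        0                        1              1
 0    0    0    0           1              0             0            1                 1                  1                  0                        1                        0              1
The formula is true on 10 of the 16 rows.

10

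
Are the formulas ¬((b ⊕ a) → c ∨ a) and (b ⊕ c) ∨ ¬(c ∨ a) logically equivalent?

a | b | c || φ | ψ
1 | 1 | 1 || 0 | 0
1 | 1 | 0 || 0 | 1
1 | 0 | 1 || 0 | 1
1 | 0 | 0 || 0 | 0
0 | 1 | 1 || 0 | 0
0 | 1 | 0 || 1 | 1
0 | 0 | 1 || 0 | 1
0 | 0 | 0 || 0 | 1
The columns differ at a=1, b=1, c=0 (φ=0, ψ=1), so they are not equivalent.

not equivalent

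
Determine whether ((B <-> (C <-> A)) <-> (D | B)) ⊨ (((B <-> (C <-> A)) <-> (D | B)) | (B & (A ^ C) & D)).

yes

A | B | C | D | φ | ψ
- | - | - | - | - | -
T | T | T | T | T | T
T | T | T | F | T | T
T | T | F | T | F | T
T | T | F | F | F | F
T | F | T | T | F | F
T | F | T | F | T | T
T | F | F | T | T | T
T | F | F | F | F | F
F | T | T | T | F | T
F | T | T | F | F | F
F | T | F | T | T | T
F | T | F | F | T | T
F | F | T | T | T | T
F | F | T | F | F | F
F | F | F | T | F | F
F | F | F | F | T | T
In every row where φ is true, ψ is also true, so φ ⊨ ψ.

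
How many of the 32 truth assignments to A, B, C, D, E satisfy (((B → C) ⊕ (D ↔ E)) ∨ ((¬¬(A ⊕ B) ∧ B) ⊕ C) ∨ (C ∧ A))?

24

A | B | C | D | E | φ
- | - | - | - | - | -
1 | 1 | 1 | 1 | 1 | 1
1 | 1 | 1 | 1 | 0 | 1
1 | 1 | 1 | 0 | 1 | 1
1 | 1 | 1 | 0 | 0 | 1
1 | 1 | 0 | 1 | 1 | 1
1 | 1 | 0 | 1 | 0 | 0
1 | 1 | 0 | 0 | 1 | 0
1 | 1 | 0 | 0 | 0 | 1
1 | 0 | 1 | 1 | 1 | 1
1 | 0 | 1 | 1 | 0 | 1
1 | 0 | 1 | 0 | 1 | 1
1 | 0 | 1 | 0 | 0 | 1
1 | 0 | 0 | 1 | 1 | 0
1 | 0 | 0 | 1 | 0 | 1
1 | 0 | 0 | 0 | 1 | 1
1 | 0 | 0 | 0 | 0 | 0
0 | 1 | 1 | 1 | 1 | 0
0 | 1 | 1 | 1 | 0 | 1
0 | 1 | 1 | 0 | 1 | 1
0 | 1 | 1 | 0 | 0 | 0
0 | 1 | 0 | 1 | 1 | 1
0 | 1 | 0 | 1 | 0 | 1
0 | 1 | 0 | 0 | 1 | 1
0 | 1 | 0 | 0 | 0 | 1
0 | 0 | 1 | 1 | 1 | 1
0 | 0 | 1 | 1 | 0 | 1
0 | 0 | 1 | 0 | 1 | 1
0 | 0 | 1 | 0 | 0 | 1
0 | 0 | 0 | 1 | 1 | 0
0 | 0 | 0 | 1 | 0 | 1
0 | 0 | 0 | 0 | 1 | 1
0 | 0 | 0 | 0 | 0 | 0
The formula is true on 24 of the 32 rows.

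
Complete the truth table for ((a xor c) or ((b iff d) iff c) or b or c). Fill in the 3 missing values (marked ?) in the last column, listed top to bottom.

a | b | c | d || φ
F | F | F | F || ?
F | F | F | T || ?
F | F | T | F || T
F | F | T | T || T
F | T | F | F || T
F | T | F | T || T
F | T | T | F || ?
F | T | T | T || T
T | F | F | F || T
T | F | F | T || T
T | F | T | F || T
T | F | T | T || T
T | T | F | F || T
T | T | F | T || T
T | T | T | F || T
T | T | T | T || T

F, T, T

Row a=F, b=F, c=F, d=F: (a xor c) = F, ((b iff d) iff c) = F, so the formula = F.
Row a=F, b=F, c=F, d=T: (a xor c) = F, ((b iff d) iff c) = T, so the formula = T.
Row a=F, b=T, c=T, d=F: (a xor c) = T, ((b iff d) iff c) = F, so the formula = T.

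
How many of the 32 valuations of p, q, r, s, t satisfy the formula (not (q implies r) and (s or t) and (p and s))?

2

p  q  r  s  t  |  φ
T  T  T  T  T  |  F
T  T  T  T  F  |  F
T  T  T  F  T  |  F
T  T  T  F  F  |  F
T  T  F  T  T  |  T
T  T  F  T  F  |  T
T  T  F  F  T  |  F
T  T  F  F  F  |  F
T  F  T  T  T  |  F
T  F  T  T  F  |  F
T  F  T  F  T  |  F
T  F  T  F  F  |  F
T  F  F  T  T  |  F
T  F  F  T  F  |  F
T  F  F  F  T  |  F
T  F  F  F  F  |  F
F  T  T  T  T  |  F
F  T  T  T  F  |  F
F  T  T  F  T  |  F
F  T  T  F  F  |  F
F  T  F  T  T  |  F
F  T  F  T  F  |  F
F  T  F  F  T  |  F
F  T  F  F  F  |  F
F  F  T  T  T  |  F
F  F  T  T  F  |  F
F  F  T  F  T  |  F
F  F  T  F  F  |  F
F  F  F  T  T  |  F
F  F  F  T  F  |  F
F  F  F  F  T  |  F
F  F  F  F  F  |  F
The formula is true on 2 of the 32 rows.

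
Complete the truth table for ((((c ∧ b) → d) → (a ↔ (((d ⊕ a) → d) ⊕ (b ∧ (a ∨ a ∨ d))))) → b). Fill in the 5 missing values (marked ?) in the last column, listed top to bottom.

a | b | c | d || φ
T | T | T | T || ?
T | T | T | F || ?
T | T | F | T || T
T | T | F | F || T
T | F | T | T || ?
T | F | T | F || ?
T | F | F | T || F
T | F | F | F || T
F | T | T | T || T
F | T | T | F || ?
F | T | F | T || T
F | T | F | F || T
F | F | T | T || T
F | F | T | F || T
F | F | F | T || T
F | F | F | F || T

Row a=T, b=T, c=T, d=T: (((c ∧ b) → d) → (a ↔ (((d ⊕ a) → d) ⊕ (b ∧ (a ∨ a ∨ d))))) = F, so the formula = T.
Row a=T, b=T, c=T, d=F: (((c ∧ b) → d) → (a ↔ (((d ⊕ a) → d) ⊕ (b ∧ (a ∨ a ∨ d))))) = T, so the formula = T.
Row a=T, b=F, c=T, d=T: (((c ∧ b) → d) → (a ↔ (((d ⊕ a) → d) ⊕ (b ∧ (a ∨ a ∨ d))))) = T, so the formula = F.
Row a=T, b=F, c=T, d=F: (((c ∧ b) → d) → (a ↔ (((d ⊕ a) → d) ⊕ (b ∧ (a ∨ a ∨ d))))) = F, so the formula = T.
Row a=F, b=T, c=T, d=F: (((c ∧ b) → d) → (a ↔ (((d ⊕ a) → d) ⊕ (b ∧ (a ∨ a ∨ d))))) = T, so the formula = T.

T, T, F, T, T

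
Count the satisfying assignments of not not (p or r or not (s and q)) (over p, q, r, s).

15

p | q | r | s | (s and q) | not (s and q) | (p or r or not (s and q)) | φ
- | - | - | - | --------- | ------------- | ------------------------- | -
T | T | T | T |     T     |       F       |             T             | T
T | T | T | F |     F     |       T       |             T             | T
T | T | F | T |     T     |       F       |             T             | T
T | T | F | F |     F     |       T       |             T             | T
T | F | T | T |     F     |       T       |             T             | T
T | F | T | F |     F     |       T       |             T             | T
T | F | F | T |     F     |       T       |             T             | T
T | F | F | F |     F     |       T       |             T             | T
F | T | T | T |     T     |       F       |             T             | T
F | T | T | F |     F     |       T       |             T             | T
F | T | F | T |     T     |       F       |             F             | F
F | T | F | F |     F     |       T       |             T             | T
F | F | T | T |     F     |       T       |             T             | T
F | F | T | F |     F     |       T       |             T             | T
F | F | F | T |     F     |       T       |             T             | T
F | F | F | F |     F     |       T       |             T             | T
The formula is true on 15 of the 16 rows.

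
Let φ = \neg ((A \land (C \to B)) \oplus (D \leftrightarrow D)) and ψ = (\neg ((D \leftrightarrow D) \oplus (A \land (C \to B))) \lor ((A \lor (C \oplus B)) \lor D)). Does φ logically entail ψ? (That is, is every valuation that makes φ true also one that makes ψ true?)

yes

A | B | C | D | φ | ψ
- | - | - | - | - | -
1 | 1 | 1 | 1 | 1 | 1
1 | 1 | 1 | 0 | 1 | 1
1 | 1 | 0 | 1 | 1 | 1
1 | 1 | 0 | 0 | 1 | 1
1 | 0 | 1 | 1 | 0 | 1
1 | 0 | 1 | 0 | 0 | 1
1 | 0 | 0 | 1 | 1 | 1
1 | 0 | 0 | 0 | 1 | 1
0 | 1 | 1 | 1 | 0 | 1
0 | 1 | 1 | 0 | 0 | 0
0 | 1 | 0 | 1 | 0 | 1
0 | 1 | 0 | 0 | 0 | 1
0 | 0 | 1 | 1 | 0 | 1
0 | 0 | 1 | 0 | 0 | 1
0 | 0 | 0 | 1 | 0 | 1
0 | 0 | 0 | 0 | 0 | 0
In every row where φ is true, ψ is also true, so φ ⊨ ψ.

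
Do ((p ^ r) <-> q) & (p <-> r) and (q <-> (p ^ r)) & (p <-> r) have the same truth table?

p | q | r | φ | ψ
- | - | - | - | -
T | T | T | F | F
T | T | F | F | F
T | F | T | T | T
T | F | F | F | F
F | T | T | F | F
F | T | F | F | F
F | F | T | F | F
F | F | F | T | T
The columns for φ and ψ agree on every row, so they are logically equivalent.

equivalent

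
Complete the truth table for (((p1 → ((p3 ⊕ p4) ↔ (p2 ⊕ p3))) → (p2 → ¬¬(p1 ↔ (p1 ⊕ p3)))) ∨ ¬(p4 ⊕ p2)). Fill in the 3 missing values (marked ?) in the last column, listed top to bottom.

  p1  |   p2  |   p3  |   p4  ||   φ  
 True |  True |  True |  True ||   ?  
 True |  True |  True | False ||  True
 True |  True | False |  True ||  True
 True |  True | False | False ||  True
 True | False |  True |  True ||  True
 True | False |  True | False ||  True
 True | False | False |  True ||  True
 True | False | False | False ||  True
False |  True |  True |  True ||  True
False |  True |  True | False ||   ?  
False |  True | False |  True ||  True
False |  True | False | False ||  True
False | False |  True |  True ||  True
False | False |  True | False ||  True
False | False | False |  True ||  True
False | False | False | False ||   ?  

Row p1=True, p2=True, p3=True, p4=True: ((p1 → ((p3 ⊕ p4) ↔ (p2 ⊕ p3))) → (p2 → ¬¬(p1 ↔ (p1 ⊕ p3)))) = False, ¬(p4 ⊕ p2) = True, so the formula = True.
Row p1=False, p2=True, p3=True, p4=False: ((p1 → ((p3 ⊕ p4) ↔ (p2 ⊕ p3))) → (p2 → ¬¬(p1 ↔ (p1 ⊕ p3)))) = False, ¬(p4 ⊕ p2) = False, so the formula = False.
Row p1=False, p2=False, p3=False, p4=False: ((p1 → ((p3 ⊕ p4) ↔ (p2 ⊕ p3))) → (p2 → ¬¬(p1 ↔ (p1 ⊕ p3)))) = True, ¬(p4 ⊕ p2) = True, so the formula = True.

True, False, True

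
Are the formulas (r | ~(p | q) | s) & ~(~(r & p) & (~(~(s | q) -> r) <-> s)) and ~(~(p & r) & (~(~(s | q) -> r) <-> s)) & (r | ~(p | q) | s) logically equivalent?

equivalent

p | q | r | s || φ | ψ
F | F | F | F || T | T
F | F | F | T || T | T
F | F | T | F || F | F
F | F | T | T || T | T
F | T | F | F || F | F
F | T | F | T || T | T
F | T | T | F || F | F
F | T | T | T || T | T
T | F | F | F || F | F
T | F | F | T || T | T
T | F | T | F || T | T
T | F | T | T || T | T
T | T | F | F || F | F
T | T | F | T || T | T
T | T | T | F || T | T
T | T | T | T || T | T
The columns for φ and ψ agree on every row, so they are logically equivalent.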